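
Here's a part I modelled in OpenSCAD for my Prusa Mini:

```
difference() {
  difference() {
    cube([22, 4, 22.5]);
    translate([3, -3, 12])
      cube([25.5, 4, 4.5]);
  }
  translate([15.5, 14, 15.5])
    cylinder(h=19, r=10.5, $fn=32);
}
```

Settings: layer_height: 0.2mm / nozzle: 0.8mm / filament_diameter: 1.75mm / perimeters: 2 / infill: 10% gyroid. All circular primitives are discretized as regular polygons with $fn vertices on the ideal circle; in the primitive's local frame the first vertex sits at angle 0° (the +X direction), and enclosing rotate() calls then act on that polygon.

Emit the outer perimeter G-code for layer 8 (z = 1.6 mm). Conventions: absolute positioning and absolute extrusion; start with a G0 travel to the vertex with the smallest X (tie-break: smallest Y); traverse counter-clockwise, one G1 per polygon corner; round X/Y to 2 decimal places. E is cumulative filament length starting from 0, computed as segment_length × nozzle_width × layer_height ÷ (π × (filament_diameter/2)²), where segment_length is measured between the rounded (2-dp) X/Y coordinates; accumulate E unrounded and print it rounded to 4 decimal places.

G0 X0.00 Y0.00 Z1.60
G1 X22.00 Y0.00 E1.4634
G1 X22.00 Y4.00 E1.7295
G1 X0.00 Y4.00 E3.1930
G1 X0.00 Y0.00 E3.4591

At z = 1.6 mm: the cube is present — its section is the full 22×4 rectangle; the cube at (3, -3) is absent (z outside [12, 16.5]); Subtracting the remaining from the first: none of the subtracted shapes is present at this height, so the 22×4 cube is unchanged — 1 connected region; the cylinder at (15.5, 14) is not intersected at this z (z outside [15.5, 34.5]); Subtracting the remaining from the first: none of the subtracted shapes is present at this height, so the result so far is unchanged — 1 connected region. The outline is a single polygon with 4 vertices. Extrusion per mm of travel: 0.8 × 0.2 / (π × 0.875²) = 0.066520. Accumulating E over each segment gives final E = 3.4591.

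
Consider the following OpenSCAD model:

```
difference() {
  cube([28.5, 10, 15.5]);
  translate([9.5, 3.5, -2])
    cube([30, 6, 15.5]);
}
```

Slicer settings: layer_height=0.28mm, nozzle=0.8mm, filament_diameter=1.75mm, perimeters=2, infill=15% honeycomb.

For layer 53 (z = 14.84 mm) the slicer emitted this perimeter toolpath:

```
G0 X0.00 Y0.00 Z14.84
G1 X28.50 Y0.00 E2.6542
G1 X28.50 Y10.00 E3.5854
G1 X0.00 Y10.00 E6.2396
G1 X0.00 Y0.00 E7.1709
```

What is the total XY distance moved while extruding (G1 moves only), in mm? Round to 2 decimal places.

Sum the Euclidean lengths of each G1 segment: total = 77.00 mm.

77.00 mm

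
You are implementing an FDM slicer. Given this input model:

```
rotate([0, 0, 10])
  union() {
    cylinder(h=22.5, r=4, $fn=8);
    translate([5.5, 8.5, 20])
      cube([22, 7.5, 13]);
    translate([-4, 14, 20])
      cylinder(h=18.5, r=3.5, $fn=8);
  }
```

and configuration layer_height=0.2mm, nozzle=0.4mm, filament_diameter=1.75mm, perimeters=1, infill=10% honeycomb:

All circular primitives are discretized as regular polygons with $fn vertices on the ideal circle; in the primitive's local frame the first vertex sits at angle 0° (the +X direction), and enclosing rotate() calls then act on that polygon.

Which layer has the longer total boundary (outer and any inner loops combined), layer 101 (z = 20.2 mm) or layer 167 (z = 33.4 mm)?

Layer 101 (z = 20.2): the cylinder: section is a regular 8-gon, circumradius r=4 (perimeter = 2·8·4.000·sin(180°/8) = 24.49 mm); the cube at (5.5, 8.5) (footprint 22×7.5) is included at this height (perimeter 59.00 mm); the cylinder at (-4, 14): section is a regular 8-gon, circumradius r=3.5 (perimeter = 2·8·3.500·sin(180°/8) = 21.43 mm); Combining (union): the 3 present regions are separate (no shared area or edge), so areas and boundary lengths simply add and each stays a separate island — boundary = 104.92 mm; (rotated 10° about Z; rotation is an isometry so areas/perimeters/island counts are preserved). So its perimeter = 104.92 mm. Layer 167 (z = 33.4): the cylinder is absent (z outside [0, 22.5]); the cube at (5.5, 8.5) does not reach this height (z outside [20, 33]); the cylinder at (-4, 14): section is a regular 8-gon, circumradius r=3.5 (perimeter = 2·8·3.500·sin(180°/8) = 21.43 mm); Taking the union: only the r=3.5 cylinder at (-4, 14) is present, so the union is just that shape — boundary = 21.43 mm; (rotated 10° about Z; rotation is an isometry so areas/perimeters/island counts are preserved). So its perimeter = 21.43 mm. Layer 101 is larger (104.92 vs 21.43 mm).

layer 101 (z = 20.2 mm)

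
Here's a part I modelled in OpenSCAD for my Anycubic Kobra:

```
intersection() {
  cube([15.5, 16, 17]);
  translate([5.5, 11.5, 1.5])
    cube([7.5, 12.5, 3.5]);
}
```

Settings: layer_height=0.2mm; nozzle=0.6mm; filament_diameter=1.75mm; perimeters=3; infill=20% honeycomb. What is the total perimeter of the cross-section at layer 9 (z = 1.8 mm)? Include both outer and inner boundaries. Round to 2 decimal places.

At z = 1.8 mm: the cube is present — its section is the full 15.5×16 rectangle (perimeter 63.00 mm); the cube at (5.5, 11.5) is present — its section is the full 7.5×12.5 rectangle (perimeter 40.00 mm); After intersecting: the 7.5×12.5 cube at (5.5, 11.5) partially overlaps the 15.5×16 cube; clipping to the common part keeps 33.75 mm² — boundary = 24.00 mm. Overall, the cross-section is a single solid region. Total boundary length (outer) = 24.00 mm.

24.00 mm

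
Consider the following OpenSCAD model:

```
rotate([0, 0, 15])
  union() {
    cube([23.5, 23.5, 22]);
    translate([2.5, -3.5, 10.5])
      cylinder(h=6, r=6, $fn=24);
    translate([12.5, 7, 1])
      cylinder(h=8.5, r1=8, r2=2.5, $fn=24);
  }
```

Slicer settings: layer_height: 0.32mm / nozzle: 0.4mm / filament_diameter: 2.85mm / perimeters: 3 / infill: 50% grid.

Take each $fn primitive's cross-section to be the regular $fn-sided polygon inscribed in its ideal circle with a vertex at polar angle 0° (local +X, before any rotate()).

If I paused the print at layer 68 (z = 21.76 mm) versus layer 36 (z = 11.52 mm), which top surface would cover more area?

Layer 68 (z = 21.76): the cube (footprint 23.5×23.5) is included at this height (area 552.25 mm²); the cylinder at (2.5, -3.5) is not intersected at this z (z outside [10.5, 16.5]); the cone at (12.5, 7) is not intersected at this z (z outside [1, 9.5]); Combining (union): only the 23.5×23.5 cube is present, so the union is just that shape — area = 552.25 mm²; (rotated 15° about Z; rotation is an isometry so areas/perimeters/island counts are preserved). So its area = 552.25 mm². Layer 36 (z = 11.52): the 23.5×23.5 cube contributes its full rectangle (area 552.25 mm²); the cylinder at (2.5, -3.5): section is a regular 24-gon, circumradius r=6 (area = (24/2)·6.000²·sin(360°/24) = 111.81 mm²); the cone at (12.5, 7) is not intersected at this z (z outside [1, 9.5]); Taking the union: the regions partially overlap — summed areas 664.06 mm² minus the doubly-counted overlap 14.05 mm² gives 650.01 mm² — area = 650.01 mm²; (rotated 15° about Z; rotation is an isometry so areas/perimeters/island counts are preserved). So its area = 650.01 mm². Layer 36 is larger (650.01 vs 552.25 mm²).

layer 36 (z = 11.52 mm)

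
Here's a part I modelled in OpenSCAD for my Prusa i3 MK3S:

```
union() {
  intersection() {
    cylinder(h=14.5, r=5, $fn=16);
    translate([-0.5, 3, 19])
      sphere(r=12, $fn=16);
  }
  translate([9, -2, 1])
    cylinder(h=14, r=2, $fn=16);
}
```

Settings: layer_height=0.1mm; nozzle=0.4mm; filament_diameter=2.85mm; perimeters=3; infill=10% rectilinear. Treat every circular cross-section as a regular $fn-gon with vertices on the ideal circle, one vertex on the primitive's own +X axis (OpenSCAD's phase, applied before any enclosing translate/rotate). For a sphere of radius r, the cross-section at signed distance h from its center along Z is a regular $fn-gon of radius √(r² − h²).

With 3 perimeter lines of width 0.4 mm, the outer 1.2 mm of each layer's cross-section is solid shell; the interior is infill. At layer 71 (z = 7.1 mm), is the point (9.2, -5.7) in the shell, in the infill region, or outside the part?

outside

At z = 7.1 mm: the cylinder: section is a regular 16-gon, circumradius r=5; the r=12 sphere at (-0.5, 3) contributes a regular 16-gon of circumradius √(12²−11.9²) = 1.546; Taking the intersection: the r=12 sphere at (-0.5, 3) lies inside the r=5 cylinder, so the common part is the r=12 sphere at (-0.5, 3) itself — 1 connected region; the r=2 cylinder at (9, -2) gives a regular 16-gon of circumradius 2 (constant along its height); Taking the union: the 2 present regions are separate (no shared area or edge), so areas and boundary lengths simply add and each stays a separate island — 2 connected regions. Overall, the cross-section has 2 separate islands. The nearest boundary edge runs (9.77, -3.85)→(9.00, -4.00); distance from the point to it = 1.71 mm. The point is not inside any of the regions above, so it lies outside the cross-section (1.71 mm from the nearest boundary).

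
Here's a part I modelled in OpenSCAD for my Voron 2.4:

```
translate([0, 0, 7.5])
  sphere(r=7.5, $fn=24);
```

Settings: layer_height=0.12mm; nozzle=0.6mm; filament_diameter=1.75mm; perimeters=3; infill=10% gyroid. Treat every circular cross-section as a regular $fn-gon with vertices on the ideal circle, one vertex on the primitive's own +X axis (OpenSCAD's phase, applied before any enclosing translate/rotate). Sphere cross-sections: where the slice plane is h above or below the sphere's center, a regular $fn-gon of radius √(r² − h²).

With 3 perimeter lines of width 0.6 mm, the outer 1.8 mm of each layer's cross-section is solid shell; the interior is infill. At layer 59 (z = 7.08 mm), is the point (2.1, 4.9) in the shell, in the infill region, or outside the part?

infill

At z = 7.08 mm: the r=7.5 sphere slices to a regular 24-gon of circumradius 7.488 (√(r²−h²) with h=0.42 from center). Overall, the cross-section is a single solid region. The nearest boundary edge runs (3.74, 6.48)→(1.94, 7.23); distance from the point to it = 2.09 mm. The point is inside the cross-section and 2.09 mm from the nearest boundary — more than the 1.8 mm shell width (3 × 0.6), so it's in the infill interior.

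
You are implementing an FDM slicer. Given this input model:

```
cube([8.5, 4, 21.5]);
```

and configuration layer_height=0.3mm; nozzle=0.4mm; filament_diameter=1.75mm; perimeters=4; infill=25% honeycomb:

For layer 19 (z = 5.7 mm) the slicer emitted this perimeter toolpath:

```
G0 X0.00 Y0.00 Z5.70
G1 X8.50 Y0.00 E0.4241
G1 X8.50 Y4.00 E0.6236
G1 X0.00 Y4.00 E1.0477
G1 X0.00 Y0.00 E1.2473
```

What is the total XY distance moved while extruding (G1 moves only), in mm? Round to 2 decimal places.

25.00 mm

Sum the Euclidean lengths of each G1 segment: total = 25.00 mm.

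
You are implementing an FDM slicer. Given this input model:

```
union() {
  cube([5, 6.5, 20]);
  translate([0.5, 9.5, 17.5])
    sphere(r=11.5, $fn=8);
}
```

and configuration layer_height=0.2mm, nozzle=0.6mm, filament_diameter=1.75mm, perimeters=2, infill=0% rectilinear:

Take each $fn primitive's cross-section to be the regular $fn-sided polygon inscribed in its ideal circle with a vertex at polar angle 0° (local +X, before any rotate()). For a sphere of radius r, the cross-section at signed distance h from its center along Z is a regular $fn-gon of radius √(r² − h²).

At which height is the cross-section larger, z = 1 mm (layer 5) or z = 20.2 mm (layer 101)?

layer 101 (z = 20.2 mm)

Layer 5 (z = 1): the cube (footprint 5×6.5) is included at this height (area 32.50 mm²); the sphere at (0.5, 9.5) does not reach this height (|z−center|=16.500 > r=11.5); Taking the union: only the 5×6.5 cube is present, so the union is just that shape — area = 32.50 mm². So its area = 32.50 mm². Layer 101 (z = 20.2): the cube is not intersected at this z (z outside [0, 20]); the r=11.5 sphere at (0.5, 9.5) slices to a regular 8-gon of circumradius 11.179 (√(r²−h²) with h=2.7 from center) (area = (8/2)·11.179²·sin(360°/8) = 353.44 mm²); Merging all regions: only the r=11.5 sphere at (0.5, 9.5) is present, so the union is just that shape — area = 353.44 mm². So its area = 353.44 mm². Layer 101 is larger (353.44 vs 32.50 mm²).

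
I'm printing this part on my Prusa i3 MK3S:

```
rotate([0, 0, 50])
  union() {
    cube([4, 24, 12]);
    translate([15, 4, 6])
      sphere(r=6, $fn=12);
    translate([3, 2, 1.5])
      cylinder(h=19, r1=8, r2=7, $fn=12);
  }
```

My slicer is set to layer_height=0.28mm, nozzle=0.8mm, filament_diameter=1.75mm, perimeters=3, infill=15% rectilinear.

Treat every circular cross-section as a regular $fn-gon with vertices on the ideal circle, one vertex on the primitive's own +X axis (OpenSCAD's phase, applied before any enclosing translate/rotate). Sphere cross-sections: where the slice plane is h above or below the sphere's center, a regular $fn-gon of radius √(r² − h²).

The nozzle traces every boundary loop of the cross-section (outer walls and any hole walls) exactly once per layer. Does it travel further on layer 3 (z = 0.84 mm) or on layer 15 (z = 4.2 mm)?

Layer 3 (z = 0.84): the 4×24 cube contributes its full rectangle (perimeter 56.00 mm); the sphere at (15, 4): section is a regular 12-gon, circumradius = √(r²−h²) = √(6²−5.16²) = 3.062 (perimeter = 2·12·3.062·sin(180°/12) = 19.02 mm); the cone at (3, 2) is absent (z outside [1.5, 20.5]); Merging all regions: the 2 present regions are separate (no shared area or edge), so areas and boundary lengths simply add and each stays a separate island — boundary = 75.02 mm; (rotated 50° about Z; rotation is an isometry so areas/perimeters/island counts are preserved). So its perimeter = 75.02 mm. Layer 15 (z = 4.2): the cube (footprint 4×24) is included at this height (perimeter 56.00 mm); the r=6 sphere at (15, 4) slices to a regular 12-gon of circumradius 5.724 (√(r²−h²) with h=1.8 from center) (perimeter = 2·12·5.724·sin(180°/12) = 35.55 mm); the cone at (3, 2) contributes a regular 12-gon of circumradius 7.858 (interpolated between r1=8 and r2=7 at t=0.142) (perimeter = 2·12·7.858·sin(180°/12) = 48.81 mm); Combining (union): the regions partially overlap (shared area 42.04 mm²), so the edge portions inside another operand are dropped and the merged outline is re-measured after clipping — boundary = 102.51 mm; (rotated 50° about Z; rotation is an isometry so areas/perimeters/island counts are preserved). So its perimeter = 102.51 mm. Layer 15 is larger (102.51 vs 75.02 mm).

layer 15 (z = 4.2 mm)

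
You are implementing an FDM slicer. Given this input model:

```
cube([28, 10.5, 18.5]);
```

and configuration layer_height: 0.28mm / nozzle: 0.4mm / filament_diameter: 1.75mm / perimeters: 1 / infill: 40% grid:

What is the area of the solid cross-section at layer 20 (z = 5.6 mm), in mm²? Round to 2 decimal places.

294.00 mm²

At z = 5.6 mm: the 28×10.5 cube contributes its full rectangle (area 294.00 mm²). Overall, the cross-section is a single solid region. Net area = 294.00 mm².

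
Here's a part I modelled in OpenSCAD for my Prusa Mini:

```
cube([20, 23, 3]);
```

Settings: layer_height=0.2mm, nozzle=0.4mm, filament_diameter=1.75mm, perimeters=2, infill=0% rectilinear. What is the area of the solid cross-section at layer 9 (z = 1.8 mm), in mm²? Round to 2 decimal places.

460.00 mm²

At z = 1.8 mm: the cube is present — its section is the full 20×23 rectangle (area 460.00 mm²). Overall, the cross-section is a single solid region. Net area = 460.00 mm².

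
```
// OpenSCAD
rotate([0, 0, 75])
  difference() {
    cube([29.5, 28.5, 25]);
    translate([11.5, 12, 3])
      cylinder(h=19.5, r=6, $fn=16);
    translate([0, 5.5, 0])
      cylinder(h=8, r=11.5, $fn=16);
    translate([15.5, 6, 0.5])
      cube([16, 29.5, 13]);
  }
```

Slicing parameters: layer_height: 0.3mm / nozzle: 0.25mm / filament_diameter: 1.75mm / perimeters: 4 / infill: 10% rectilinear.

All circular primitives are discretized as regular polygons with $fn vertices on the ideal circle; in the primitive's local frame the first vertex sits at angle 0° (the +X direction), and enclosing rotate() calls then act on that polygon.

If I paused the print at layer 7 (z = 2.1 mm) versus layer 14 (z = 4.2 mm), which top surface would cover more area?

Layer 7 (z = 2.1): the cube is present — its section is the full 29.5×28.5 rectangle (area 840.75 mm²); the cylinder at (11.5, 12) is absent (z outside [3, 22.5]); the cylinder at (0, 5.5): section is a regular 16-gon, circumradius r=11.5 (area = (16/2)·11.500²·sin(360°/16) = 404.88 mm²); the 16×29.5 cube at (15.5, 6) contributes its full rectangle (area 472.00 mm²); Subtracting the remaining from the first: starting from the 29.5×28.5 cube (840.75 mm²), the r=11.5 cylinder at (0, 5.5) partially overlaps it — only the 161.18 mm² overlap (of its 404.88 mm²) is removed, clipping the outline; the 16×29.5 cube at (15.5, 6) partially overlaps it — only the 315.00 mm² overlap (of its 472.00 mm²) is removed, clipping the outline — area = 364.57 mm²; (rotated 75° about Z; rotation is an isometry so areas/perimeters/island counts are preserved). So its area = 364.57 mm². Layer 14 (z = 4.2): the 29.5×28.5 cube contributes its full rectangle (area 840.75 mm²); the cylinder at (11.5, 12): section is a regular 16-gon, circumradius r=6 (area = (16/2)·6.000²·sin(360°/16) = 110.21 mm²); the r=11.5 cylinder at (0, 5.5) gives a regular 16-gon of circumradius 11.5 (constant along its height) (area = (16/2)·11.500²·sin(360°/16) = 404.88 mm²); the cube at (15.5, 6) (footprint 16×29.5) is included at this height (area 472.00 mm²); After the difference (first − rest): starting from the 29.5×28.5 cube (840.75 mm²), the r=6 cylinder at (11.5, 12) lies wholly inside it (removes its full 110.21 mm² and its 37.46 mm outline becomes a hole wall); the r=11.5 cylinder at (0, 5.5) partially overlaps it — only the 132.43 mm² overlap (of its 404.88 mm²) is removed, clipping the outline; the 16×29.5 cube at (15.5, 6) partially overlaps it — only the 303.35 mm² overlap (of its 472.00 mm²) is removed, clipping the outline — area = 294.75 mm²; (whole slice rotated 75° about Z — lengths, areas and connectivity unchanged). So its area = 294.75 mm². Layer 7 is larger (364.57 vs 294.75 mm²).

layer 7 (z = 2.1 mm)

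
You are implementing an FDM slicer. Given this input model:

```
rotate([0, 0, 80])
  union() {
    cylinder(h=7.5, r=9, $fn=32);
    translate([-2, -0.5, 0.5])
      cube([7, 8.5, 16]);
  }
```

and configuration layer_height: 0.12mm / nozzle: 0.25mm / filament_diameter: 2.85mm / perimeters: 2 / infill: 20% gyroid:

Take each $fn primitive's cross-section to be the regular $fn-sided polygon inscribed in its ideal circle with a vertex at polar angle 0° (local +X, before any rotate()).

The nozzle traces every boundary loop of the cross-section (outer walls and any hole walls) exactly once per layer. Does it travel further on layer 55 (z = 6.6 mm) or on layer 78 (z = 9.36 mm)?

Layer 55 (z = 6.6): the cylinder: section is a regular 32-gon, circumradius r=9 (perimeter = 2·32·9.000·sin(180°/32) = 56.46 mm); the 7×8.5 cube at (-2, -0.5) contributes its full rectangle (perimeter 31.00 mm); Merging all regions: the regions partially overlap (shared area 59.25 mm²), so the edge portions inside another operand are dropped and the merged outline is re-measured after clipping — boundary = 56.85 mm; (whole slice rotated 80° about Z — lengths, areas and connectivity unchanged). So its perimeter = 56.85 mm. Layer 78 (z = 9.36): the cylinder does not reach this height (z outside [0, 7.5]); the cube at (-2, -0.5) is present — its section is the full 7×8.5 rectangle (perimeter 31.00 mm); Merging all regions: only the 7×8.5 cube at (-2, -0.5) is present, so the union is just that shape — boundary = 31.00 mm; (rotated 80° about Z; rotation is an isometry so areas/perimeters/island counts are preserved). So its perimeter = 31.00 mm. Layer 55 is larger (56.85 vs 31.00 mm).

layer 55 (z = 6.6 mm)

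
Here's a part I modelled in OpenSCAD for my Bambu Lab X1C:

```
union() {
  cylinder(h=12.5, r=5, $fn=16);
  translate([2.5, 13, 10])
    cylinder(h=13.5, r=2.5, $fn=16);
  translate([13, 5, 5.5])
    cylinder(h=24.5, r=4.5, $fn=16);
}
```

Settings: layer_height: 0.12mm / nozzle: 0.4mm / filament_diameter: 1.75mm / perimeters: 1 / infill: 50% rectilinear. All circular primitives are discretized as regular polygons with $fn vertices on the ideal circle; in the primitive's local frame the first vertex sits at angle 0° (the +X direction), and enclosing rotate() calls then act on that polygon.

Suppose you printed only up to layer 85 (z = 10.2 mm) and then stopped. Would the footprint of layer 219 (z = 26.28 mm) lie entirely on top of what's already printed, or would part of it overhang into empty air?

Compare the two slices. At z = 10.2: the r=5 cylinder contributes a regular 16-gon of circumradius 5 (area = (16/2)·5.000²·sin(360°/16) = 76.54 mm²); the r=2.5 cylinder at (2.5, 13) gives a regular 16-gon of circumradius 2.5 (constant along its height) (area = (16/2)·2.500²·sin(360°/16) = 19.13 mm²); the r=4.5 cylinder at (13, 5) contributes a regular 16-gon of circumradius 4.5 (area = (16/2)·4.500²·sin(360°/16) = 61.99 mm²); Merging all regions: the 3 present regions are separate (no shared area or edge), so areas and boundary lengths simply add and each stays a separate island — area = 157.67 mm². At z = 26.28: the cylinder is absent (z outside [0, 12.5]); the cylinder at (2.5, 13) is absent (z outside [10, 23.5]); the r=4.5 cylinder at (13, 5) gives a regular 16-gon of circumradius 4.5 (constant along its height) (area = (16/2)·4.500²·sin(360°/16) = 61.99 mm²); Merging all regions: only the r=4.5 cylinder at (13, 5) is present, so the union is just that shape — area = 61.99 mm². Checking containment: the cross-section at z = 26.28 is a subset of the cross-section at z = 10.2.

entirely on top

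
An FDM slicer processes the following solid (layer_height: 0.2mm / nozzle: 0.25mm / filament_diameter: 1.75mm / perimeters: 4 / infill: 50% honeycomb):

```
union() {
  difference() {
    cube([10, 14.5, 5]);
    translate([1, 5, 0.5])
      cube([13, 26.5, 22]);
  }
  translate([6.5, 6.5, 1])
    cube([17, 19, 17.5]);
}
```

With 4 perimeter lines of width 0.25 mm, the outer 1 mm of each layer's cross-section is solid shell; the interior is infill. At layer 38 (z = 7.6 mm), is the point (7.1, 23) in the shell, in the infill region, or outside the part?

shell

At z = 7.6 mm: the cube is not intersected at this z (z outside [0, 5]); the cube at (1, 5) is present — its section is the full 13×26.5 rectangle; After the difference (first − rest): the first operand is absent here, so nothing remains; the cube at (6.5, 6.5) (footprint 17×19) is included at this height; Combining (union): only the 17×19 cube at (6.5, 6.5) is present, so the union is just that shape — 1 connected region. Overall, the cross-section is a single solid region. The nearest boundary edge runs (6.50, 25.50)→(6.50, 6.50); distance from the point to it = 0.60 mm. The point is inside the cross-section, 0.60 mm from the nearest boundary — within the 1 mm shell band (4 × 0.25).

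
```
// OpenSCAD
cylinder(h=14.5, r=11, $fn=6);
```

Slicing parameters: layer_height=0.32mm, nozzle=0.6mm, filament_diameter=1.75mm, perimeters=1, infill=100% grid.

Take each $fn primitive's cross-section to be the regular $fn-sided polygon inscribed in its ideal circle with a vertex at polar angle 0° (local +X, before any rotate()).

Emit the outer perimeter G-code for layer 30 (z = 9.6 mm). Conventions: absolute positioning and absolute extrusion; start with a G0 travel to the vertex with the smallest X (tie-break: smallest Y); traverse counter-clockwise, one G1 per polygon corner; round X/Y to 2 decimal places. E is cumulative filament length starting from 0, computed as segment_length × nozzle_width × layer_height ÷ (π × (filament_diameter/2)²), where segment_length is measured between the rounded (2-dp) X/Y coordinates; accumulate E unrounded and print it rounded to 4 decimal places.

At z = 9.6 mm: the cylinder: section is a regular 6-gon, circumradius r=11. The outline is a single polygon with 6 vertices. Extrusion per mm of travel: 0.6 × 0.32 / (π × 0.875²) = 0.079824. Accumulating E over each segment gives final E = 5.2694.

G0 X-11.00 Y0.00 Z9.60
G1 X-5.50 Y-9.53 E0.8783
G1 X5.50 Y-9.53 E1.7564
G1 X11.00 Y0.00 E2.6347
G1 X5.50 Y9.53 E3.5130
G1 X-5.50 Y9.53 E4.3911
G1 X-11.00 Y0.00 E5.2694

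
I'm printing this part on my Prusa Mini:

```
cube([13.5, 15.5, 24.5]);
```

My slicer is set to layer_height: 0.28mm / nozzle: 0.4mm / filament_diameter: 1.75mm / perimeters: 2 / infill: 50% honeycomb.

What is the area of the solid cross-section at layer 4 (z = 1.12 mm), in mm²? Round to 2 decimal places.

209.25 mm²

At z = 1.12 mm: the cube (footprint 13.5×15.5) is included at this height (area 209.25 mm²). Overall, the cross-section is a single solid region. Net area = 209.25 mm².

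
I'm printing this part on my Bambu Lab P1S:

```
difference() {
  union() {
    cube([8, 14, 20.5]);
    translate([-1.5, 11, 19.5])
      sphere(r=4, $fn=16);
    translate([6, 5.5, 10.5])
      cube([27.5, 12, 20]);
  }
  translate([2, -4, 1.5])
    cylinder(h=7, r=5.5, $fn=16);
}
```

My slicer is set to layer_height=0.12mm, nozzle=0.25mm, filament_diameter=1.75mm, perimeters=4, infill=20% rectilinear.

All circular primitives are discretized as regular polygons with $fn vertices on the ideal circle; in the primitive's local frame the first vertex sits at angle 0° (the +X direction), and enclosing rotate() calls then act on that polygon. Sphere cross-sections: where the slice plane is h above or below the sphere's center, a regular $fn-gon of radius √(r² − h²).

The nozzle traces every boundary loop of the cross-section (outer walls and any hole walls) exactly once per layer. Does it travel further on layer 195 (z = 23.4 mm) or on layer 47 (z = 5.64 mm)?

layer 195 (z = 23.4 mm)

Layer 195 (z = 23.4): the cube does not reach this height (z outside [0, 20.5]); the r=4 sphere at (-1.5, 11) contributes a regular 16-gon of circumradius √(4²−3.9²) = 0.889 (perimeter = 2·16·0.889·sin(180°/16) = 5.55 mm); the cube at (6, 5.5) (footprint 27.5×12) is included at this height (perimeter 79.00 mm); Merging all regions: the 2 present regions are separate (no shared area or edge), so areas and boundary lengths simply add and each stays a separate island — boundary = 84.55 mm; the cylinder at (2, -4) does not reach this height (z outside [1.5, 8.5]); Taking the first minus the rest: none of the subtracted shapes is present at this height, so the result so far is unchanged — boundary = 84.55 mm. So its perimeter = 84.55 mm. Layer 47 (z = 5.64): the cube (footprint 8×14) is included at this height (perimeter 44.00 mm); the sphere at (-1.5, 11) is absent (|z−center|=13.860 > r=4); the cube at (6, 5.5) is absent (z outside [10.5, 30.5]); Merging all regions: only the 8×14 cube is present, so the union is just that shape — boundary = 44.00 mm; the cylinder at (2, -4): section is a regular 16-gon, circumradius r=5.5 (perimeter = 2·16·5.500·sin(180°/16) = 34.34 mm); Taking the first minus the rest: starting from that combined region, the r=5.5 cylinder at (2, -4) partially overlaps it — only the 6.19 mm² overlap (of its 92.61 mm²) is removed, clipping the outline — boundary = 43.31 mm. So its perimeter = 43.31 mm. Layer 195 is larger (84.55 vs 43.31 mm).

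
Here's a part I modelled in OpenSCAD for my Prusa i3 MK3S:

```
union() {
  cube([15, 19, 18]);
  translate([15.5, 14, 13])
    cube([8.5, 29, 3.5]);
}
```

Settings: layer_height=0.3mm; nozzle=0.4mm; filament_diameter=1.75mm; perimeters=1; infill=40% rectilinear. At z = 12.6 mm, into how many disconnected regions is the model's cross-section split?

At z = 12.6 mm: the 15×19 cube contributes its full rectangle; the cube at (15.5, 14) does not reach this height (z outside [13, 16.5]); Taking the union: only the 15×19 cube is present, so the union is just that shape — 1 connected region. The result has 1 disconnected region.

1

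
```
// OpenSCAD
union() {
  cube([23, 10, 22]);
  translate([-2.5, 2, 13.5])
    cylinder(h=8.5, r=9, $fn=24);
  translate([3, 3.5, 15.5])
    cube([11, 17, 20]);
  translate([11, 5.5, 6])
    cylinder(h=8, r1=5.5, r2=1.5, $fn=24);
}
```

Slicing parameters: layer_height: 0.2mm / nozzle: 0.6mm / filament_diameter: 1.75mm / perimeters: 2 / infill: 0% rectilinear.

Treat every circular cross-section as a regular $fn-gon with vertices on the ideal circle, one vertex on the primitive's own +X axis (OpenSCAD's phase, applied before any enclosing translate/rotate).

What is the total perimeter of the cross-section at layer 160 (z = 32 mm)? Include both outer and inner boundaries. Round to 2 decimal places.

At z = 32 mm: the cube is not intersected at this z (z outside [0, 22]); the cylinder at (-2.5, 2) does not reach this height (z outside [13.5, 22]); the cube at (3, 3.5) is present — its section is the full 11×17 rectangle (perimeter 56.00 mm); the cone at (11, 5.5) is absent (z outside [6, 14]); Combining (union): only the 11×17 cube at (3, 3.5) is present, so the union is just that shape — boundary = 56.00 mm. Overall, the cross-section is a single solid region. Total boundary length (outer) = 56.00 mm.

56.00 mm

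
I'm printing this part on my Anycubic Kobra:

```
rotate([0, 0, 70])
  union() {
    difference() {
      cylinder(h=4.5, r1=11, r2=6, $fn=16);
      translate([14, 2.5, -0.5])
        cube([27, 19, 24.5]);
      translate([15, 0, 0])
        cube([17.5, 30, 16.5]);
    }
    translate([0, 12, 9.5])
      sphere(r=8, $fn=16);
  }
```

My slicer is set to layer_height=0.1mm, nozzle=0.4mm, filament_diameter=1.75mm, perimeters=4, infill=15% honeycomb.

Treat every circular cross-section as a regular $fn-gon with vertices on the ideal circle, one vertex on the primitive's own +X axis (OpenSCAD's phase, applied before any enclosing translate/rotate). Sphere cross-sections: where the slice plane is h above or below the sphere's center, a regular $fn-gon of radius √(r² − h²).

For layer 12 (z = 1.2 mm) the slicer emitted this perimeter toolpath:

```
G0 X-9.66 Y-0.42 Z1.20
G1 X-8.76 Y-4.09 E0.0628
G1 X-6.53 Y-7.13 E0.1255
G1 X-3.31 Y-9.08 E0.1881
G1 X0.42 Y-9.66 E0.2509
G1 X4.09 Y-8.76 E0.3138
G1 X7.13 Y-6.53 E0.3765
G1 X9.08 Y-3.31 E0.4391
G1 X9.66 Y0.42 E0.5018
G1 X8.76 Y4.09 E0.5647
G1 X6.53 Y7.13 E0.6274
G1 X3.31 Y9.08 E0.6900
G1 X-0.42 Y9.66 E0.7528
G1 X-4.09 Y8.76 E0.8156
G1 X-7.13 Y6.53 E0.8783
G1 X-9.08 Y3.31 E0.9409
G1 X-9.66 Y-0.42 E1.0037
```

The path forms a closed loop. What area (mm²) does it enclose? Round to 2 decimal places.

Apply the shoelace formula to the sequence of (X, Y) vertices; enclosed area = 286.12 mm².

286.12 mm²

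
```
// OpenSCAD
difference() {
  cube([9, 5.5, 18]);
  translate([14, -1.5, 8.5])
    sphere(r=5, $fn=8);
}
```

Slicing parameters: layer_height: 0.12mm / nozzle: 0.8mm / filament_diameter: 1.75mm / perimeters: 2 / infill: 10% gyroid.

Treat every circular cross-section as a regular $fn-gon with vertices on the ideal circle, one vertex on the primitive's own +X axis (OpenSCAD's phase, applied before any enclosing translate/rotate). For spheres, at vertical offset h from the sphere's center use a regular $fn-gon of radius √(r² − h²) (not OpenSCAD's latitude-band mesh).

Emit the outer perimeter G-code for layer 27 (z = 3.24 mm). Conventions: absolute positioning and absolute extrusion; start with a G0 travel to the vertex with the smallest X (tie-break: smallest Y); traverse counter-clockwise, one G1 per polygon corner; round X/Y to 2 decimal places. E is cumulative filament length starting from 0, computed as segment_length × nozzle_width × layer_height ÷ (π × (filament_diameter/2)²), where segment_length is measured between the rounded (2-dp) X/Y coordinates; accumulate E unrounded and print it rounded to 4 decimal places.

At z = 3.24 mm: the cube (footprint 9×5.5) is included at this height; the sphere at (14, -1.5) is absent (|z−center|=5.260 > r=5); Subtracting the remaining from the first: none of the subtracted shapes is present at this height, so the 9×5.5 cube is unchanged — 1 connected region. The outline is a single polygon with 4 vertices. Extrusion per mm of travel: 0.8 × 0.12 / (π × 0.875²) = 0.039912. Accumulating E over each segment gives final E = 1.1575.

G0 X0.00 Y0.00 Z3.24
G1 X9.00 Y0.00 E0.3592
G1 X9.00 Y5.50 E0.5787
G1 X0.00 Y5.50 E0.9379
G1 X0.00 Y0.00 E1.1575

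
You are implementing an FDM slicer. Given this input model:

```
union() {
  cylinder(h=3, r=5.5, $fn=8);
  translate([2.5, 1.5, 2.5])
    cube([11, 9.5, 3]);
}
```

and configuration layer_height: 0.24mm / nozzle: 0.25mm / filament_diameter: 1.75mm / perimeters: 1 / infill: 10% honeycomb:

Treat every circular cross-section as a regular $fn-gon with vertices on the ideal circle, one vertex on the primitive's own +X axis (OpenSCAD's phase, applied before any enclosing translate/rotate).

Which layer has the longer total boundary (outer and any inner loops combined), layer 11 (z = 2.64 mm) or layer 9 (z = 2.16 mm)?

layer 11 (z = 2.64 mm)

Layer 11 (z = 2.64): the r=5.5 cylinder contributes a regular 8-gon of circumradius 5.5 (perimeter = 2·8·5.500·sin(180°/8) = 33.68 mm); the cube at (2.5, 1.5) (footprint 11×9.5) is included at this height (perimeter 41.00 mm); Taking the union: the regions partially overlap (shared area 4.90 mm²), so the edge portions inside another operand are dropped and the merged outline is re-measured after clipping — boundary = 65.24 mm. So its perimeter = 65.24 mm. Layer 9 (z = 2.16): the cylinder: section is a regular 8-gon, circumradius r=5.5 (perimeter = 2·8·5.500·sin(180°/8) = 33.68 mm); the cube at (2.5, 1.5) is absent (z outside [2.5, 5.5]); Combining (union): only the r=5.5 cylinder is present, so the union is just that shape — boundary = 33.68 mm. So its perimeter = 33.68 mm. Layer 11 is larger (65.24 vs 33.68 mm).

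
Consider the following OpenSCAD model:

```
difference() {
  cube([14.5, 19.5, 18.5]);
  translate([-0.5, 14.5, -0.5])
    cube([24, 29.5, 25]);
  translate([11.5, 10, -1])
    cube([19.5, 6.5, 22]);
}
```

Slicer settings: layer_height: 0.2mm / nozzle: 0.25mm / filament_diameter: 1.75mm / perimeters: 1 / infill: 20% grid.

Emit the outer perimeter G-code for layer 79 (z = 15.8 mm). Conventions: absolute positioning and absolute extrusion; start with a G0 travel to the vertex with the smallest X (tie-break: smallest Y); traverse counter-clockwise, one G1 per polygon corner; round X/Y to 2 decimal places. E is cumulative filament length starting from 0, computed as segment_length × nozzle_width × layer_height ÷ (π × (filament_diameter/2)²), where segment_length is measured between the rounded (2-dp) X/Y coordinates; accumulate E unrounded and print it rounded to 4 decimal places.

At z = 15.8 mm: the cube is present — its section is the full 14.5×19.5 rectangle; the 24×29.5 cube at (-0.5, 14.5) contributes its full rectangle; the cube at (11.5, 10) is present — its section is the full 19.5×6.5 rectangle; Subtracting the remaining from the first: starting from the 14.5×19.5 cube, the 24×29.5 cube at (-0.5, 14.5) partially overlaps it — only the 72.50 mm² overlap (of its 708.00 mm²) is removed, clipping the outline; the 19.5×6.5 cube at (11.5, 10) partially overlaps it — only the 13.50 mm² overlap (of its 126.75 mm²) is removed, clipping the outline — 1 connected region. The outline is a single polygon with 6 vertices. Extrusion per mm of travel: 0.25 × 0.2 / (π × 0.875²) = 0.020788. Accumulating E over each segment gives final E = 1.2057.

G0 X0.00 Y0.00 Z15.80
G1 X14.50 Y0.00 E0.3014
G1 X14.50 Y10.00 E0.5093
G1 X11.50 Y10.00 E0.5717
G1 X11.50 Y14.50 E0.6652
G1 X0.00 Y14.50 E0.9043
G1 X0.00 Y0.00 E1.2057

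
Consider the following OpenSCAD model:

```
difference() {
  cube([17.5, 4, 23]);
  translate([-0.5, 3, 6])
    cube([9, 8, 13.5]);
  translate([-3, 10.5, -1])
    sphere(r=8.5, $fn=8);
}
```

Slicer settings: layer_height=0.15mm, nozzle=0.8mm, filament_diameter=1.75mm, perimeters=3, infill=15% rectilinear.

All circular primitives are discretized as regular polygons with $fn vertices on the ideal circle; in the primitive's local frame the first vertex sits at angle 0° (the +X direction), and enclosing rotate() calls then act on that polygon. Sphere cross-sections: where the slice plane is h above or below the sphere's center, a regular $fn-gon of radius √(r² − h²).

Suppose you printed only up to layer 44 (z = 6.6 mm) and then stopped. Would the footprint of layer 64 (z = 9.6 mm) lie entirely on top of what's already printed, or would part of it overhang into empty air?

entirely on top

Compare the two slices. At z = 6.6: the 17.5×4 cube contributes its full rectangle (area 70.00 mm²); the cube at (-0.5, 3) is present — its section is the full 9×8 rectangle (area 72.00 mm²); the r=8.5 sphere at (-3, 10.5) contributes a regular 8-gon of circumradius √(8.5²−7.6²) = 3.807 (area = (8/2)·3.807²·sin(360°/8) = 40.98 mm²); After the difference (first − rest): starting from the 17.5×4 cube (70.00 mm²), the 9×8 cube at (-0.5, 3) partially overlaps it — only the 8.50 mm² overlap (of its 72.00 mm²) is removed, clipping the outline; the r=8.5 sphere at (-3, 10.5) misses the remaining region (no effect) — area = 61.50 mm². At z = 9.6: the 17.5×4 cube contributes its full rectangle (area 70.00 mm²); the cube at (-0.5, 3) (footprint 9×8) is included at this height (area 72.00 mm²); the sphere at (-3, 10.5) is not intersected at this z (|z−center|=10.600 > r=8.5); Taking the first minus the rest: starting from the 17.5×4 cube (70.00 mm²), the 9×8 cube at (-0.5, 3) partially overlaps it — only the 8.50 mm² overlap (of its 72.00 mm²) is removed, clipping the outline — area = 61.50 mm². Checking containment: the cross-section at z = 9.6 is a subset of the cross-section at z = 6.6.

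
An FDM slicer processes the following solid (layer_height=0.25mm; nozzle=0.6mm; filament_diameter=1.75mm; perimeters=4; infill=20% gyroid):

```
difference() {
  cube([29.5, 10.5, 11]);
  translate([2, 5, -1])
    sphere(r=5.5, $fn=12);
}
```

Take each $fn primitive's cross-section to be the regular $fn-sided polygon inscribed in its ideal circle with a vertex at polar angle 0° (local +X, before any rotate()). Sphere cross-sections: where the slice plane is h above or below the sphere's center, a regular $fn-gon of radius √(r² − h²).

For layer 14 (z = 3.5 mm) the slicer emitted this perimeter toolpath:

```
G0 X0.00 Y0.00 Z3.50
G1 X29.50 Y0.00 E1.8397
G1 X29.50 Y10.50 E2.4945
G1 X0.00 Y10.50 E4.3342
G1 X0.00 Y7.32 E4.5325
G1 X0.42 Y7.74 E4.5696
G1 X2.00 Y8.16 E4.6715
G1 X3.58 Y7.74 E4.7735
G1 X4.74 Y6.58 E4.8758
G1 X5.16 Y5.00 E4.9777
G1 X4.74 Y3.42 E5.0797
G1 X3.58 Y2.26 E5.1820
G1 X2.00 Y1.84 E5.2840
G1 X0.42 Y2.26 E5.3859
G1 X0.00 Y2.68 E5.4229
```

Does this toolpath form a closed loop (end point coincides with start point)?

no

Start point (G0): (0.00, 0.00). End point (last G1): the path does not return to the start — open.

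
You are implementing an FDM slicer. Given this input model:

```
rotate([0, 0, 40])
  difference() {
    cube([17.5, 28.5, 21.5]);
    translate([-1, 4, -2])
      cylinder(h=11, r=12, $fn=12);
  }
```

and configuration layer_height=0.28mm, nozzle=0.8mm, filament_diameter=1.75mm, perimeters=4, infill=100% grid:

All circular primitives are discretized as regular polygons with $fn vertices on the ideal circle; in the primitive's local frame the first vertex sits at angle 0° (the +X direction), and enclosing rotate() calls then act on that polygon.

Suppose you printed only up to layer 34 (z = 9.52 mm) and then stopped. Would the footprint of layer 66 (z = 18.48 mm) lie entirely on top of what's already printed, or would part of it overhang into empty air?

Compare the two slices. At z = 9.52: the 17.5×28.5 cube contributes its full rectangle (area 498.75 mm²); the cylinder at (-1, 4) does not reach this height (z outside [-2, 9]); After the difference (first − rest): none of the subtracted shapes is present at this height, so the 17.5×28.5 cube is unchanged — area = 498.75 mm²; (whole slice rotated 40° about Z — lengths, areas and connectivity unchanged). At z = 18.48: the 17.5×28.5 cube contributes its full rectangle (area 498.75 mm²); the cylinder at (-1, 4) is not intersected at this z (z outside [-2, 9]); Subtracting the remaining from the first: none of the subtracted shapes is present at this height, so the 17.5×28.5 cube is unchanged — area = 498.75 mm²; (rotated 40° about Z; rotation is an isometry so areas/perimeters/island counts are preserved). Checking containment: the cross-section at z = 18.48 is a subset of the cross-section at z = 9.52.

entirely on top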